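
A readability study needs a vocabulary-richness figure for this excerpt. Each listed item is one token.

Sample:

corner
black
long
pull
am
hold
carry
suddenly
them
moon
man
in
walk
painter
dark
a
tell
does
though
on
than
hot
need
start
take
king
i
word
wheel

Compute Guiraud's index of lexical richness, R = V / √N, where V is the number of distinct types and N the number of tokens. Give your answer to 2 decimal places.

N = 29, V = 29.
√N = 5.385165
R = 29 / 5.385165 = 5.39

5.39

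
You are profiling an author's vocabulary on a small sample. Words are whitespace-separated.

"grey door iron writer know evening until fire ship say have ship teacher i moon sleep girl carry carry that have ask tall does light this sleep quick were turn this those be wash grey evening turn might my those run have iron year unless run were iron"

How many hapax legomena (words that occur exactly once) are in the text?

22

Frequencies: iron:3, have:3, grey:2, evening:2, ship:2, sleep:2, carry:2, this:2, were:2, turn:2, those:2, run:2, door:1, writer:1, know:1, until:1, fire:1, say:1, teacher:1, i:1, … (14 more, each freq 1)
Hapax (freq=1): ask, be, does, door, fire, girl, i, know, light, might, moon, my, quick, say, tall, teacher, that, unless, until, wash, writer, year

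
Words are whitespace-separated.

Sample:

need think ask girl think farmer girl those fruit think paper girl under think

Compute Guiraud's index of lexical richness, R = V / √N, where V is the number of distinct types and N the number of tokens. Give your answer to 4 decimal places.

N = 14, V = 9.
√N = 3.741657
R = 9 / 3.741657 = 2.4054

2.4054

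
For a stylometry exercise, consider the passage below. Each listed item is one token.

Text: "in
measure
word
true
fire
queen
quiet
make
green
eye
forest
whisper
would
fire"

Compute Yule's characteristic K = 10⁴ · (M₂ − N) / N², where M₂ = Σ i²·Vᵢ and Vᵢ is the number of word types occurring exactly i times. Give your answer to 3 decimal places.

Frequencies: fire:2, in:1, measure:1, word:1, true:1, queen:1, quiet:1, make:1, green:1, eye:1, forest:1, whisper:1, would:1
N = 14. Frequency spectrum: V_1=12, V_2=1
M₂ = 1²·12 + 2²·1 = 16
K = 10000 × (16 − 14) / 14² = 102.041

102.041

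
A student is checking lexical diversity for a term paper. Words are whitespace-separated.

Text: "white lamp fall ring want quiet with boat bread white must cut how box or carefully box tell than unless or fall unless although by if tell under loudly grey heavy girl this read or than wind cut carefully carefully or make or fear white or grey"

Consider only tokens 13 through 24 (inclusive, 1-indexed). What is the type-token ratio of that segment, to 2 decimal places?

0.75

Segment tokens 13–24: how, box, or, carefully, box, tell, than, unless, or, fall, unless, although
Segment N = 12, segment V = 9.
TTR = 9 / 12 = 0.75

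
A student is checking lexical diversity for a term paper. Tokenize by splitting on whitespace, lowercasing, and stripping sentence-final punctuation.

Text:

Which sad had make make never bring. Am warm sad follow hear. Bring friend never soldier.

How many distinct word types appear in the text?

Distinct types: {am, bring, follow, friend, had, hear, make, never, sad, soldier, warm, which}
V = 12

12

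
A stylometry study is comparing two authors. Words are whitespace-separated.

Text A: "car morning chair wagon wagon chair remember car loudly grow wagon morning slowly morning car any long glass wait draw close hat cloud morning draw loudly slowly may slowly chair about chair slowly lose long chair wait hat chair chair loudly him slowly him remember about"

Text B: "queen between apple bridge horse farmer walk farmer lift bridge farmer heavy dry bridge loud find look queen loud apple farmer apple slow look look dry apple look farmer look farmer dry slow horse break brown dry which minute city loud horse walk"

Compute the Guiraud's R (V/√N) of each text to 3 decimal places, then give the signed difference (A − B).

A: V=20, N=46, R=2.949
B: V=19, N=43, R=2.897
Difference = 2.949 − 2.897 = 0.052

0.052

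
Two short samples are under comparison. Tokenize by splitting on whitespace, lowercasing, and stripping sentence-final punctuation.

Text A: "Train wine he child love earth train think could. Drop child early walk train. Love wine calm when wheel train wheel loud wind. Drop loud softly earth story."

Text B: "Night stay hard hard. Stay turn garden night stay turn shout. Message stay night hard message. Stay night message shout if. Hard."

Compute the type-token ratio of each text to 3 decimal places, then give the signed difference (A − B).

0.279

TTR(A) = 18/28 = 0.643
TTR(B) = 8/22 = 0.364
Difference = 0.643 − 0.364 = 0.279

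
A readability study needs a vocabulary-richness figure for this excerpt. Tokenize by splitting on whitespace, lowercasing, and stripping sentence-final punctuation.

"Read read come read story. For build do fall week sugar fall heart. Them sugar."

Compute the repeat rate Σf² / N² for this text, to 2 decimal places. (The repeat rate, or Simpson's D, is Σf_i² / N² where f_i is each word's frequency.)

0.11

Frequencies: read:3, fall:2, sugar:2, come:1, story:1, for:1, build:1, do:1, week:1, heart:1, them:1
Σf² = 25; N² = 225
Repeat rate = 25 / 225 = 0.11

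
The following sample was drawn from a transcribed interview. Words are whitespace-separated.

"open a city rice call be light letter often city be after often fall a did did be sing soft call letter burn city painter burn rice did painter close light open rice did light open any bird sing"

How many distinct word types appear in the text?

19

Distinct types: {a, after, any, be, bird, burn, call, city, close, did, fall, letter, light, often, open, painter, rice, sing, soft}
V = 19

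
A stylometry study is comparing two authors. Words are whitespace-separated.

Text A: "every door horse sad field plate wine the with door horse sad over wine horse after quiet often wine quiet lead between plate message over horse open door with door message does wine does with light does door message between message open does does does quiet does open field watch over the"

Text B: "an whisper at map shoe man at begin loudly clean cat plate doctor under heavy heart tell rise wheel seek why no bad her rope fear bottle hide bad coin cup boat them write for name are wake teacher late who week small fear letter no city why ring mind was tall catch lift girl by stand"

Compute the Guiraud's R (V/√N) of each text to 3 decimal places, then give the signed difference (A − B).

A: V=20, N=52, R=2.774
B: V=52, N=57, R=6.888
Difference = 2.774 − 6.888 = -4.114

-4.114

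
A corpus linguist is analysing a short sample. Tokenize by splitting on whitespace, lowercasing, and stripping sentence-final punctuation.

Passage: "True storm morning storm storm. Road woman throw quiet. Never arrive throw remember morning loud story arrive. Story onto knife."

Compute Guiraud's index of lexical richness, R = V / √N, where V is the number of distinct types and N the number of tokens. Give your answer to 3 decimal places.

3.130

N = 20, V = 14.
√N = 4.472136
R = 14 / 4.472136 = 3.130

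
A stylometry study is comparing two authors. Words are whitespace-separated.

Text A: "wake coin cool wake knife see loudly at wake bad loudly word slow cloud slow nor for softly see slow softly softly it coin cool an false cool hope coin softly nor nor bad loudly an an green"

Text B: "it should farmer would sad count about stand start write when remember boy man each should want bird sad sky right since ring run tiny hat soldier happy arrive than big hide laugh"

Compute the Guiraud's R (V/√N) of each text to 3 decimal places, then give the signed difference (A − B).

A: V=19, N=38, R=3.082
B: V=31, N=33, R=5.396
Difference = 3.082 − 5.396 = -2.314

-2.314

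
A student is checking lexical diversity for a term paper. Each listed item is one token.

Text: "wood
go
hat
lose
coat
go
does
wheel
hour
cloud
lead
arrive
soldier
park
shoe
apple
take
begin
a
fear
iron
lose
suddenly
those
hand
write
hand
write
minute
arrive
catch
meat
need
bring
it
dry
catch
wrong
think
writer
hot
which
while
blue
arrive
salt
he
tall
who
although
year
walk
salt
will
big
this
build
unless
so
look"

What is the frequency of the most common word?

3

Frequencies: arrive:3, go:2, lose:2, hand:2, write:2, catch:2, salt:2, wood:1, hat:1, coat:1, does:1, wheel:1, hour:1, cloud:1, lead:1, soldier:1, park:1, shoe:1, apple:1, take:1, … (32 more, each freq 1)
Most common: 'arrive' with frequency 3.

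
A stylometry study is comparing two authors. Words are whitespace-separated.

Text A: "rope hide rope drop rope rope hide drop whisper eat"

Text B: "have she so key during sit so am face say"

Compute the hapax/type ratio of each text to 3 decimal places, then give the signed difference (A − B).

-0.489

A: hapax=2, V=5, ratio=0.400
B: hapax=8, V=9, ratio=0.889
Difference = 0.400 − 0.889 = -0.489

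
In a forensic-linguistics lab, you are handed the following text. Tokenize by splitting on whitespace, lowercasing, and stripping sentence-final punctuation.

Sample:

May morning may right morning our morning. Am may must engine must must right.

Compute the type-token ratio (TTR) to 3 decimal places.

N = 14 tokens, V = 7 types.
TTR = V / N = 7 / 14 = 0.500

0.500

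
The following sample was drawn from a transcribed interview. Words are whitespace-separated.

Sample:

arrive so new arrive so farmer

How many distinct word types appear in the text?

4

Distinct types: {arrive, farmer, new, so}
V = 4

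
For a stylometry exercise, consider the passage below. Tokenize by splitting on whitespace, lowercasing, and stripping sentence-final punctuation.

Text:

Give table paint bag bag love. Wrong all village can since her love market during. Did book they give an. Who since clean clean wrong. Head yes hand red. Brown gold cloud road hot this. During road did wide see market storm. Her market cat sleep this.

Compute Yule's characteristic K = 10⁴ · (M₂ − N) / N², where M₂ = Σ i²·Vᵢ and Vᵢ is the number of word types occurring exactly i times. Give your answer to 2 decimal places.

Frequencies: market:3, give:2, bag:2, love:2, wrong:2, since:2, her:2, during:2, did:2, clean:2, road:2, this:2, table:1, paint:1, all:1, village:1, can:1, book:1, they:1, an:1, … (14 more, each freq 1)
N = 47. Frequency spectrum: V_1=22, V_2=11, V_3=1
M₂ = 1²·22 + 2²·11 + 3²·1 = 75
K = 10000 × (75 − 47) / 47² = 126.75

126.75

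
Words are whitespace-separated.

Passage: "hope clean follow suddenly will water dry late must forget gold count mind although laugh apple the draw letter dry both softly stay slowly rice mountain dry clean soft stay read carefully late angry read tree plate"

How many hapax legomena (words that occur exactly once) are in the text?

26

Frequencies: dry:3, clean:2, late:2, stay:2, read:2, hope:1, follow:1, suddenly:1, will:1, water:1, must:1, forget:1, gold:1, count:1, mind:1, although:1, laugh:1, apple:1, the:1, draw:1, … (11 more, each freq 1)
Hapax (freq=1): although, angry, apple, both, carefully, count, draw, follow, forget, gold, hope, laugh, letter, mind, mountain, must, plate, rice, slowly, soft, softly, suddenly, the, tree, water, will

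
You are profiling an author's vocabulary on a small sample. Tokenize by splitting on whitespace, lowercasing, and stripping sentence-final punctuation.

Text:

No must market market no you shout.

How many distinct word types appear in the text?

5

Distinct types: {market, must, no, shout, you}
V = 5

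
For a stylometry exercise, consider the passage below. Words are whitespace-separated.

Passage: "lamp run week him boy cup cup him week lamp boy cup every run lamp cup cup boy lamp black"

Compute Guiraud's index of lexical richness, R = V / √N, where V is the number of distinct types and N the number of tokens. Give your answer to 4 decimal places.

1.7889

N = 20, V = 8.
√N = 4.472136
R = 8 / 4.472136 = 1.7889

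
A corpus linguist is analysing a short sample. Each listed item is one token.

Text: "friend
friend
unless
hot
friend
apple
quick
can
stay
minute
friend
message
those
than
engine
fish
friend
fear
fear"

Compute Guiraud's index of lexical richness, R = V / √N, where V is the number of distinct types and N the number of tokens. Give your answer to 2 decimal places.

N = 19, V = 14.
√N = 4.358899
R = 14 / 4.358899 = 3.21

3.21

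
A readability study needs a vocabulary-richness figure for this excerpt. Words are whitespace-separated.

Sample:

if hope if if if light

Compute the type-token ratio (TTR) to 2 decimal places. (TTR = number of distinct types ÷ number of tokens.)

N = 6 tokens, V = 3 types.
TTR = V / N = 3 / 6 = 0.50

0.50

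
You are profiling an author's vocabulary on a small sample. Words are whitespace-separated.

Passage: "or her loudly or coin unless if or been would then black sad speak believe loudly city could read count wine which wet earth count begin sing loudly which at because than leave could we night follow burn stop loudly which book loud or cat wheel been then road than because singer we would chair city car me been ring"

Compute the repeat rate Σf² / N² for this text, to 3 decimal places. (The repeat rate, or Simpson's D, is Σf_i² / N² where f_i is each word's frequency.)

0.031

Frequencies: or:4, loudly:4, been:3, which:3, would:2, then:2, city:2, could:2, count:2, because:2, than:2, we:2, her:1, coin:1, unless:1, if:1, black:1, sad:1, speak:1, believe:1, … (22 more, each freq 1)
Σf² = 112; N² = 3600
Repeat rate = 112 / 3600 = 0.031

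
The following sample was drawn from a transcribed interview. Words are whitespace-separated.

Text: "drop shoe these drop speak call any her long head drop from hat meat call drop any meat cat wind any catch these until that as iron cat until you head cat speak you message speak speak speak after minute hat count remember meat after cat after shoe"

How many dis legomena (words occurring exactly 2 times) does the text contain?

7

Frequencies: speak:5, drop:4, cat:4, any:3, meat:3, after:3, shoe:2, these:2, call:2, head:2, hat:2, until:2, you:2, her:1, long:1, from:1, wind:1, catch:1, that:1, as:1, … (5 more, each freq 1)
Words with frequency 2: call, hat, head, shoe, these, until, you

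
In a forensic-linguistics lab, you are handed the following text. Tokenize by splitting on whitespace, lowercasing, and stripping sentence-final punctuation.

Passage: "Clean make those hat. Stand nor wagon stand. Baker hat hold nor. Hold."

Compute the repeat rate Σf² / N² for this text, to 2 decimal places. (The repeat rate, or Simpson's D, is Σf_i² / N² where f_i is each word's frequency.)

0.12

Frequencies: hat:2, stand:2, nor:2, hold:2, clean:1, make:1, those:1, wagon:1, baker:1
Σf² = 21; N² = 169
Repeat rate = 21 / 169 = 0.12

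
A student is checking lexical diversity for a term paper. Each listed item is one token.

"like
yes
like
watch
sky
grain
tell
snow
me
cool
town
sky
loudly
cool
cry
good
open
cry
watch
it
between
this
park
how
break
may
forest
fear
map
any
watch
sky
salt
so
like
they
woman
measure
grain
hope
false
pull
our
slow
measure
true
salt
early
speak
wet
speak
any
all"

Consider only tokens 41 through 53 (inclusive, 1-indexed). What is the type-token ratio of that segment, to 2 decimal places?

0.92

Segment tokens 41–53: false, pull, our, slow, measure, true, salt, early, speak, wet, speak, any, all
Segment N = 13, segment V = 12.
TTR = 12 / 13 = 0.92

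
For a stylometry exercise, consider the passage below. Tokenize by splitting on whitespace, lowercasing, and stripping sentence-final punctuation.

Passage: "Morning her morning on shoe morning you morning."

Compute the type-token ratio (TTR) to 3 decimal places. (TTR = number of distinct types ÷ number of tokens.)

N = 8 tokens, V = 5 types.
TTR = V / N = 5 / 8 = 0.625

0.625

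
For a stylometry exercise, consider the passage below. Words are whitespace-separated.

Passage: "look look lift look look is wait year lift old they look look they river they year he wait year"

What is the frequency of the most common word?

6

Frequencies: look:6, year:3, they:3, lift:2, wait:2, is:1, old:1, river:1, he:1
Most common: 'look' with frequency 6.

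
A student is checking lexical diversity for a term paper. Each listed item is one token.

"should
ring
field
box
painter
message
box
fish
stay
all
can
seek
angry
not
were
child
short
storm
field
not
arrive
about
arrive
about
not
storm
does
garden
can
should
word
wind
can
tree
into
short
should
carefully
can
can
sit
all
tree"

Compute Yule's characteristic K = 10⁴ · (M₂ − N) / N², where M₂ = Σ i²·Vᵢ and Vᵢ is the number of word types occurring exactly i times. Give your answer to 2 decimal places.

Frequencies: can:5, should:3, not:3, field:2, box:2, all:2, short:2, storm:2, arrive:2, about:2, tree:2, ring:1, painter:1, message:1, fish:1, stay:1, seek:1, angry:1, were:1, child:1, … (7 more, each freq 1)
N = 43. Frequency spectrum: V_1=16, V_2=8, V_3=2, V_5=1
M₂ = 1²·16 + 2²·8 + 3²·2 + 5²·1 = 91
K = 10000 × (91 − 43) / 43² = 259.60

259.60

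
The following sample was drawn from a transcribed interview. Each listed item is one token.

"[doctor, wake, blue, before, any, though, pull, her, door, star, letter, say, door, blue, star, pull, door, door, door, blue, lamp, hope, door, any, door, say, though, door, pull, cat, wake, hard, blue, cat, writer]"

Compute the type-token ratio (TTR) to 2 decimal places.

0.49

N = 35 tokens, V = 17 types.
TTR = V / N = 17 / 35 = 0.49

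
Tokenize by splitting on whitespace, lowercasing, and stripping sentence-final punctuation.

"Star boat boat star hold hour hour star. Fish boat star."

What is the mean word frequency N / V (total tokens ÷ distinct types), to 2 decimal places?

2.20

N = 11 tokens, V = 5 types.
Mean frequency = N / V = 11 / 5 = 2.20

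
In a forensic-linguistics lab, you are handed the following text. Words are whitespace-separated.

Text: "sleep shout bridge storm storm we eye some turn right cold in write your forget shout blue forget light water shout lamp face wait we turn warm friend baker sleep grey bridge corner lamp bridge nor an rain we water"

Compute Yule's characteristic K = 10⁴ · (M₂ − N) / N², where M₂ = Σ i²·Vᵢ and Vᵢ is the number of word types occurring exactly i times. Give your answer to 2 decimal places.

187.50

Frequencies: shout:3, bridge:3, we:3, sleep:2, storm:2, turn:2, forget:2, water:2, lamp:2, eye:1, some:1, right:1, cold:1, in:1, write:1, your:1, blue:1, light:1, face:1, wait:1, … (8 more, each freq 1)
N = 40. Frequency spectrum: V_1=19, V_2=6, V_3=3
M₂ = 1²·19 + 2²·6 + 3²·3 = 70
K = 10000 × (70 − 40) / 40² = 187.50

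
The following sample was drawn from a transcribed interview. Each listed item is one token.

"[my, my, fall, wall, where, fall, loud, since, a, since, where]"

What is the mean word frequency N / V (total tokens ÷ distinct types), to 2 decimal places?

1.57

N = 11 tokens, V = 7 types.
Mean frequency = N / V = 11 / 7 = 1.57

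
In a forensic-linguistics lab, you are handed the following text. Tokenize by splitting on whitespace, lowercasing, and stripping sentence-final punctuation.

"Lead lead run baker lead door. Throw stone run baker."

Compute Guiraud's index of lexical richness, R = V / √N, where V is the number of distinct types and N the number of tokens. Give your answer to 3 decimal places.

1.897

N = 10, V = 6.
√N = 3.162278
R = 6 / 3.162278 = 1.897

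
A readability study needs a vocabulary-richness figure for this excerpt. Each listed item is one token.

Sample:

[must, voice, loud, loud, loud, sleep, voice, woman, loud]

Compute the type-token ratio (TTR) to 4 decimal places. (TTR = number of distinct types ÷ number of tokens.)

N = 9 tokens, V = 5 types.
TTR = V / N = 5 / 9 = 0.5556

0.5556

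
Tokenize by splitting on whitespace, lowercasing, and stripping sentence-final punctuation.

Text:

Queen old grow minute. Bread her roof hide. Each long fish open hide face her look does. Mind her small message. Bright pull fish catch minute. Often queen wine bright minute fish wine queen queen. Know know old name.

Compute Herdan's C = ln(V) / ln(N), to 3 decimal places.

N = 39, V = 25.
ln(V) = 3.218876, ln(N) = 3.663562
C = 3.218876 / 3.663562 = 0.879

0.879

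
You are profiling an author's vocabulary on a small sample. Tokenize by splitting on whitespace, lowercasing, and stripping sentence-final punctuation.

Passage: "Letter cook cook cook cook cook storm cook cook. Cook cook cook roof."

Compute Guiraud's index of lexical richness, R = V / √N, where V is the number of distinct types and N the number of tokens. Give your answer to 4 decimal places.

1.1094

N = 13, V = 4.
√N = 3.605551
R = 4 / 3.605551 = 1.1094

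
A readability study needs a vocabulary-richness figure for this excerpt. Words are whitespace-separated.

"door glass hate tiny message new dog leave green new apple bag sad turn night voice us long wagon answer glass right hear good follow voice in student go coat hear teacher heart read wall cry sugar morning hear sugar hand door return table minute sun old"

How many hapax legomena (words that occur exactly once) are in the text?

Frequencies: hear:3, door:2, glass:2, new:2, voice:2, sugar:2, hate:1, tiny:1, message:1, dog:1, leave:1, green:1, apple:1, bag:1, sad:1, turn:1, night:1, us:1, long:1, wagon:1, … (20 more, each freq 1)
Hapax (freq=1): answer, apple, bag, coat, cry, dog, follow, go, good, green, hand, hate, heart, in, leave, long, message, minute, morning, night, old, read, return, right, sad, student, sun, table, teacher, tiny, turn, us, wagon, wall

34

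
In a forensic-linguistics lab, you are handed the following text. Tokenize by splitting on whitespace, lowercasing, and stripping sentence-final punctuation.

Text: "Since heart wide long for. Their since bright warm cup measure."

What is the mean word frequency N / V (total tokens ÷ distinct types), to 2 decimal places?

1.10

N = 11 tokens, V = 10 types.
Mean frequency = N / V = 11 / 10 = 1.10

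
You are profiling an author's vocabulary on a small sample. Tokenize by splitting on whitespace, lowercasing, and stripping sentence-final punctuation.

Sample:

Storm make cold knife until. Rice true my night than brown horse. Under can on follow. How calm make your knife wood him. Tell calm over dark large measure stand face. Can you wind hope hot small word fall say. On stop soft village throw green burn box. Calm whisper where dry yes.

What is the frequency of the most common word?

Frequencies: calm:3, make:2, knife:2, can:2, on:2, storm:1, cold:1, until:1, rice:1, true:1, my:1, night:1, than:1, brown:1, horse:1, under:1, follow:1, how:1, your:1, wood:1, … (27 more, each freq 1)
Most common: 'calm' with frequency 3.

3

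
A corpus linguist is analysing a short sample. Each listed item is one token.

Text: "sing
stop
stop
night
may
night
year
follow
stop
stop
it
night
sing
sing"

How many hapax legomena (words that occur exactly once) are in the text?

4

Frequencies: stop:4, sing:3, night:3, may:1, year:1, follow:1, it:1
Hapax (freq=1): follow, it, may, year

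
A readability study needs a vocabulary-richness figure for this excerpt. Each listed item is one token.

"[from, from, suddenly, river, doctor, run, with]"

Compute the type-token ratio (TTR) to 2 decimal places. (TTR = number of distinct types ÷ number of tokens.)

0.86

N = 7 tokens, V = 6 types.
TTR = V / N = 6 / 7 = 0.86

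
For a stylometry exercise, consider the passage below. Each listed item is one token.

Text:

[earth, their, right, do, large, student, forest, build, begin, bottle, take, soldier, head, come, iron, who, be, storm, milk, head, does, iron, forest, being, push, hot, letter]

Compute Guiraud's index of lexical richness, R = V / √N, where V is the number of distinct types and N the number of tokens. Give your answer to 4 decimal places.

4.6188

N = 27, V = 24.
√N = 5.196152
R = 24 / 5.196152 = 4.6188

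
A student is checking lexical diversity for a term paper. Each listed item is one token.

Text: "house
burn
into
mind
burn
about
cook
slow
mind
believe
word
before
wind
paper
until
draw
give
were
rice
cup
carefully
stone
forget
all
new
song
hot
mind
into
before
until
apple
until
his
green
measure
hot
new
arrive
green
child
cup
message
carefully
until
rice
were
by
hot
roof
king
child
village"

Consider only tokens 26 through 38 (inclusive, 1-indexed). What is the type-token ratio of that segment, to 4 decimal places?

Segment tokens 26–38: song, hot, mind, into, before, until, apple, until, his, green, measure, hot, new
Segment N = 13, segment V = 11.
TTR = 11 / 13 = 0.8462

0.8462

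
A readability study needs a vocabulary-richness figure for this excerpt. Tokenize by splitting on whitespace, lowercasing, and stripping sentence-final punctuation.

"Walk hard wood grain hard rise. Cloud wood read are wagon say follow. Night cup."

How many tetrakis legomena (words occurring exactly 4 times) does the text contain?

0

Frequencies: hard:2, wood:2, walk:1, grain:1, rise:1, cloud:1, read:1, are:1, wagon:1, say:1, follow:1, night:1, cup:1
Words with frequency 4: (none)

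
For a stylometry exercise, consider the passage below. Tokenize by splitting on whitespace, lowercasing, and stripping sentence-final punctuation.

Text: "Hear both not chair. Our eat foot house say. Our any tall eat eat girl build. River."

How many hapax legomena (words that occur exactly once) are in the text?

12

Frequencies: eat:3, our:2, hear:1, both:1, not:1, chair:1, foot:1, house:1, say:1, any:1, tall:1, girl:1, build:1, river:1
Hapax (freq=1): any, both, build, chair, foot, girl, hear, house, not, river, say, tall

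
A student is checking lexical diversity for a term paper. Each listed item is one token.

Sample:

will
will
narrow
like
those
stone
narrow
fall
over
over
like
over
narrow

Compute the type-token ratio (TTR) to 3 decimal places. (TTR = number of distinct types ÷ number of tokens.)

N = 13 tokens, V = 7 types.
TTR = V / N = 7 / 13 = 0.538

0.538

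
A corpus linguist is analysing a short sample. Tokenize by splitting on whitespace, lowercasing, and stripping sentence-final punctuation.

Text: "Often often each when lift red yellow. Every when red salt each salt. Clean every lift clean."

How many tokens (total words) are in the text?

Tokens: often, often, each, when, lift, red, yellow, every, when, red, salt, each, salt, clean, every, lift, clean
N = 17

17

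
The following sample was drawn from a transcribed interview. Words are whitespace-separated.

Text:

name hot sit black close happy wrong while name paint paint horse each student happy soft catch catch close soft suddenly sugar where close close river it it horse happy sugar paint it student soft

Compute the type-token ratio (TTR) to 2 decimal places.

0.54

N = 35 tokens, V = 19 types.
TTR = V / N = 19 / 35 = 0.54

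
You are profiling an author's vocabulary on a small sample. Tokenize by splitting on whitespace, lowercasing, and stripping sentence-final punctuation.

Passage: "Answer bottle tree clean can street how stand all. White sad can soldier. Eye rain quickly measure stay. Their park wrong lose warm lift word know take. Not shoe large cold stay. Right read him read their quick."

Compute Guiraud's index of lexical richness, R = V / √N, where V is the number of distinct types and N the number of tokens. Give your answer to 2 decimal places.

N = 38, V = 34.
√N = 6.164414
R = 34 / 6.164414 = 5.52

5.52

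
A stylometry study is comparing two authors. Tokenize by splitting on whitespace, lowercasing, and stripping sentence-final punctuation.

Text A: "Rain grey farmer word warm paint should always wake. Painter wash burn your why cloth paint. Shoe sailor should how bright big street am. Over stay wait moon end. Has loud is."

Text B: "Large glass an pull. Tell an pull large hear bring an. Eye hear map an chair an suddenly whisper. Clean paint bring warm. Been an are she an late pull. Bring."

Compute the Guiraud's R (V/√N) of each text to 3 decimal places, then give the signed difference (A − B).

A: V=30, N=32, R=5.303
B: V=19, N=31, R=3.413
Difference = 5.303 − 3.413 = 1.890

1.890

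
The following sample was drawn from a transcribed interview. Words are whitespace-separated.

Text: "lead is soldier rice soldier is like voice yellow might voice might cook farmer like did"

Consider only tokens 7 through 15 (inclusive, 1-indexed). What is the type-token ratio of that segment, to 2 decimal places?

0.67

Segment tokens 7–15: like, voice, yellow, might, voice, might, cook, farmer, like
Segment N = 9, segment V = 6.
TTR = 6 / 9 = 0.67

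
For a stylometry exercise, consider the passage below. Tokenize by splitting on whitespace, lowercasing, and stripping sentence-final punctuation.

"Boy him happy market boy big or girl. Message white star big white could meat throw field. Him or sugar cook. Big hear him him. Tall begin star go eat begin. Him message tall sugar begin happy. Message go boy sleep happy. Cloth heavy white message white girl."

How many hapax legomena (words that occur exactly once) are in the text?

11

Frequencies: him:5, message:4, white:4, boy:3, happy:3, big:3, begin:3, or:2, girl:2, star:2, sugar:2, tall:2, go:2, market:1, could:1, meat:1, throw:1, field:1, cook:1, hear:1, … (4 more, each freq 1)
Hapax (freq=1): cloth, cook, could, eat, field, hear, heavy, market, meat, sleep, throw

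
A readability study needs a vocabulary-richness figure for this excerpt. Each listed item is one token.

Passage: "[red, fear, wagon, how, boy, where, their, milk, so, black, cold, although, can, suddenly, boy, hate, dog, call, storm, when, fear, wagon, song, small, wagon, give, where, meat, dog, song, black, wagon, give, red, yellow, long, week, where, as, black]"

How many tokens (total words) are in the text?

40

Tokens: red, fear, wagon, how, boy, where, their, milk, so, black, cold, although, can, suddenly, boy, hate, dog, call, storm, when, fear, wagon, song, small, wagon, give, where, meat, dog, song, black, wagon, give, red, yellow, long, week, where, as, black
N = 40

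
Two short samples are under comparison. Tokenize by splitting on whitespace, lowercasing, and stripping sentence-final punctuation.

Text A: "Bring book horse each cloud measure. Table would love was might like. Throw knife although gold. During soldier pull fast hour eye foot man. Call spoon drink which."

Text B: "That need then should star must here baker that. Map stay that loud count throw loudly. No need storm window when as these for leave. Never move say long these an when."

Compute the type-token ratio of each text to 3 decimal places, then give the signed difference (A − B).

0.156

TTR(A) = 28/28 = 1.000
TTR(B) = 27/32 = 0.844
Difference = 1.000 − 0.844 = 0.156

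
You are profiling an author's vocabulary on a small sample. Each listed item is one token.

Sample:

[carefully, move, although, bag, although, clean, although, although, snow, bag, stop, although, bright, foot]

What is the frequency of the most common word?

Frequencies: although:5, bag:2, carefully:1, move:1, clean:1, snow:1, stop:1, bright:1, foot:1
Most common: 'although' with frequency 5.

5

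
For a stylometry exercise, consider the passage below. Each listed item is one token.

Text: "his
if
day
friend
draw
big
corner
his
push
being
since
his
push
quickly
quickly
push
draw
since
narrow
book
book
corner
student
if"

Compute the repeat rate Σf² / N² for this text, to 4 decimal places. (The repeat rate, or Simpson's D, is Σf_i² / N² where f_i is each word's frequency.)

0.0833

Frequencies: his:3, push:3, if:2, draw:2, corner:2, since:2, quickly:2, book:2, day:1, friend:1, big:1, being:1, narrow:1, student:1
Σf² = 48; N² = 576
Repeat rate = 48 / 576 = 0.0833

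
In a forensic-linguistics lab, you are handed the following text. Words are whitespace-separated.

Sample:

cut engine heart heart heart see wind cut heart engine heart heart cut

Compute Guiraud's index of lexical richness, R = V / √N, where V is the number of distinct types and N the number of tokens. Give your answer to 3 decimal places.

N = 13, V = 5.
√N = 3.605551
R = 5 / 3.605551 = 1.387

1.387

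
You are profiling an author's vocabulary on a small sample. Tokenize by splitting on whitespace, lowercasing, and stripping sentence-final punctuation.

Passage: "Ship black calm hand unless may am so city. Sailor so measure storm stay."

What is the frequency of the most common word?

Frequencies: so:2, ship:1, black:1, calm:1, hand:1, unless:1, may:1, am:1, city:1, sailor:1, measure:1, storm:1, stay:1
Most common: 'so' with frequency 2.

2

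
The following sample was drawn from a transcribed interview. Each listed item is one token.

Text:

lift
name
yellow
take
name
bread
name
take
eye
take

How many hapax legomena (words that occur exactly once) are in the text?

Frequencies: name:3, take:3, lift:1, yellow:1, bread:1, eye:1
Hapax (freq=1): bread, eye, lift, yellow

4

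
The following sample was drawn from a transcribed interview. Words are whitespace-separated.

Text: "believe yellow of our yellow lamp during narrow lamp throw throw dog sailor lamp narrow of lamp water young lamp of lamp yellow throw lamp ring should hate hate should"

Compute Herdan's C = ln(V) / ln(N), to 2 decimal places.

N = 30, V = 15.
ln(V) = 2.708050, ln(N) = 3.401197
C = 2.708050 / 3.401197 = 0.80

0.80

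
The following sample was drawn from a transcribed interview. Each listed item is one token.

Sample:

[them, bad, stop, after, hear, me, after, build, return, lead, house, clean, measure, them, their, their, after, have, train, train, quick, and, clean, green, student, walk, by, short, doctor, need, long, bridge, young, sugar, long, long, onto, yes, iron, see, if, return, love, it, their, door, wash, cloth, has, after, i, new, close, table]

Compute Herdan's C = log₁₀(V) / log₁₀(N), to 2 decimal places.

N = 54, V = 43.
log₁₀(V) = 1.633468, log₁₀(N) = 1.732394
C = 1.633468 / 1.732394 = 0.94

0.94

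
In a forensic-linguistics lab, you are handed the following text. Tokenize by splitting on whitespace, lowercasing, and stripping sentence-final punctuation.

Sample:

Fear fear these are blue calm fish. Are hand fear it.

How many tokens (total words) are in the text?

11

Tokens: fear, fear, these, are, blue, calm, fish, are, hand, fear, it
N = 11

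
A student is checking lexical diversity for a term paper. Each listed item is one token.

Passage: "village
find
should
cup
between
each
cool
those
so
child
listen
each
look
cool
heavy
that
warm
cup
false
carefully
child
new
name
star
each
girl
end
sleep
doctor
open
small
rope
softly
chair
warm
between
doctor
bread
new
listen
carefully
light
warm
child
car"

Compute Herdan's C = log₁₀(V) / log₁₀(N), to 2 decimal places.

N = 45, V = 32.
log₁₀(V) = 1.505150, log₁₀(N) = 1.653213
C = 1.505150 / 1.653213 = 0.91

0.91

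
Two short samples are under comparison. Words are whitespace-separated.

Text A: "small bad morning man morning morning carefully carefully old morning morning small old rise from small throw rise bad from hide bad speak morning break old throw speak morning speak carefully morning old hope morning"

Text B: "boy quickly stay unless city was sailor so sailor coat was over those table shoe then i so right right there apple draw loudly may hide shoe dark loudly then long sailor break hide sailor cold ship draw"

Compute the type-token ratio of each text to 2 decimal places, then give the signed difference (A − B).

-0.34

TTR(A) = 13/35 = 0.37
TTR(B) = 27/38 = 0.71
Difference = 0.37 − 0.71 = -0.34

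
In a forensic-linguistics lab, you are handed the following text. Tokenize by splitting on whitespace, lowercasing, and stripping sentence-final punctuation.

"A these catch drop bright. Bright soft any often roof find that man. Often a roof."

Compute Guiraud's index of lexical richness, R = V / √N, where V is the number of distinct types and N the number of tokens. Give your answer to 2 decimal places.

N = 16, V = 12.
√N = 4.000000
R = 12 / 4.000000 = 3.00

3.00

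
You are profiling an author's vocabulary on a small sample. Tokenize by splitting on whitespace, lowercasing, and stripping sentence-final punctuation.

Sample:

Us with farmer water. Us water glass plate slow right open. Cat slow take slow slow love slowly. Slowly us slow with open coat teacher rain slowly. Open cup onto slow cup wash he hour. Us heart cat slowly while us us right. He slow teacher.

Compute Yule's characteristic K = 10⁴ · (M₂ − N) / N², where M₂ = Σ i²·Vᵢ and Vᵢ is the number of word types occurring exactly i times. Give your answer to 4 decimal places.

491.4934

Frequencies: slow:7, us:6, slowly:4, open:3, with:2, water:2, right:2, cat:2, teacher:2, cup:2, he:2, farmer:1, glass:1, plate:1, take:1, love:1, coat:1, rain:1, onto:1, wash:1, … (3 more, each freq 1)
N = 46. Frequency spectrum: V_1=12, V_2=7, V_3=1, V_4=1, V_6=1, V_7=1
M₂ = 1²·12 + 2²·7 + 3²·1 + 4²·1 + 6²·1 + 7²·1 = 150
K = 10000 × (150 − 46) / 46² = 491.4934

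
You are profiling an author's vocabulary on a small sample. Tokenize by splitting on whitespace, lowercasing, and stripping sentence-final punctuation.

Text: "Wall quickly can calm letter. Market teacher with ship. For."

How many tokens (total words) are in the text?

10

Tokens: wall, quickly, can, calm, letter, market, teacher, with, ship, for
N = 10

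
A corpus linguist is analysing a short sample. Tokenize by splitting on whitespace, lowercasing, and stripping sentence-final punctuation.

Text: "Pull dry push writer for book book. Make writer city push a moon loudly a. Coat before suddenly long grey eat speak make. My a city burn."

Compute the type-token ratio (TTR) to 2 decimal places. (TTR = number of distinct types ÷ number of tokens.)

N = 27 tokens, V = 20 types.
TTR = V / N = 20 / 27 = 0.74

0.74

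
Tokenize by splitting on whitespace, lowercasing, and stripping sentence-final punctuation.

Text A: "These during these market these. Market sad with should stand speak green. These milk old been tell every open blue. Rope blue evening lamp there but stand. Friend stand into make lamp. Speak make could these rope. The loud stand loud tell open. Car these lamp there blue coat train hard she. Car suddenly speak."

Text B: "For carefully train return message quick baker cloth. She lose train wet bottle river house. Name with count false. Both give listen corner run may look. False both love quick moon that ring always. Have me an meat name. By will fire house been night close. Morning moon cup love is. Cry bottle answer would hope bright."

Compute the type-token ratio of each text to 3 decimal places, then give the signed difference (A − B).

TTR(A) = 33/55 = 0.600
TTR(B) = 48/57 = 0.842
Difference = 0.600 − 0.842 = -0.242

-0.242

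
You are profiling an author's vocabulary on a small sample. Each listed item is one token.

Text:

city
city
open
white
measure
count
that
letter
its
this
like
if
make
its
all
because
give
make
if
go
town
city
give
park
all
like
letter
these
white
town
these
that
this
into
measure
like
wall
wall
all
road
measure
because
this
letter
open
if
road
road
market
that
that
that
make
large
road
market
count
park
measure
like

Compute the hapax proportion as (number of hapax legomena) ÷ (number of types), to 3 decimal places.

0.125

Frequencies: that:5, measure:4, like:4, road:4, city:3, letter:3, this:3, if:3, make:3, all:3, open:2, white:2, count:2, its:2, because:2, give:2, town:2, park:2, these:2, wall:2, market:2, go:1, into:1, large:1
Hapax count = 3; type count = 24.
Ratio = 3 / 24 = 0.125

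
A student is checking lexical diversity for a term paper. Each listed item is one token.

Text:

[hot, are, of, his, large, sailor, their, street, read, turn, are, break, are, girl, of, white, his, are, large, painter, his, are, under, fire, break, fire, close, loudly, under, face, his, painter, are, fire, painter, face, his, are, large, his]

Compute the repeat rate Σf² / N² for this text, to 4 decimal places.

0.0863

Frequencies: are:7, his:6, large:3, painter:3, fire:3, of:2, break:2, under:2, face:2, hot:1, sailor:1, their:1, street:1, read:1, turn:1, girl:1, white:1, close:1, loudly:1
Σf² = 138; N² = 1600
Repeat rate = 138 / 1600 = 0.0863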